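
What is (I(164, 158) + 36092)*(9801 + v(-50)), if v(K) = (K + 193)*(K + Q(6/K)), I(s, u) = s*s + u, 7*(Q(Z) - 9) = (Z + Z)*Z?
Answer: 1088089185304/4375 ≈ 2.4871e+8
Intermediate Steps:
Q(Z) = 9 + 2*Z²/7 (Q(Z) = 9 + ((Z + Z)*Z)/7 = 9 + ((2*Z)*Z)/7 = 9 + (2*Z²)/7 = 9 + 2*Z²/7)
I(s, u) = u + s² (I(s, u) = s² + u = u + s²)
v(K) = (193 + K)*(9 + K + 72/(7*K²)) (v(K) = (K + 193)*(K + (9 + 2*(6/K)²/7)) = (193 + K)*(K + (9 + 2*(36/K²)/7)) = (193 + K)*(K + (9 + 72/(7*K²))) = (193 + K)*(9 + K + 72/(7*K²)))
(I(164, 158) + 36092)*(9801 + v(-50)) = ((158 + 164²) + 36092)*(9801 + (1737 + (-50)² + 202*(-50) + (72/7)/(-50) + (13896/7)/(-50)²)) = ((158 + 26896) + 36092)*(9801 + (1737 + 2500 - 10100 + (72/7)*(-1/50) + (13896/7)*(1/2500))) = (27054 + 36092)*(9801 + (1737 + 2500 - 10100 - 36/175 + 3474/4375)) = 63146*(9801 - 25648051/4375) = 63146*(17231324/4375) = 1088089185304/4375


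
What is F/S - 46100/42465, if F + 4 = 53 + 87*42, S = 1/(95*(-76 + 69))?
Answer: -20913979255/8493 ≈ -2.4625e+6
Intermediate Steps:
S = -1/665 (S = 1/(95*(-7)) = 1/(-665) = -1/665 ≈ -0.0015038)
F = 3703 (F = -4 + (53 + 87*42) = -4 + (53 + 3654) = -4 + 3707 = 3703)
F/S - 46100/42465 = 3703/(-1/665) - 46100/42465 = 3703*(-665) - 46100*1/42465 = -2462495 - 9220/8493 = -20913979255/8493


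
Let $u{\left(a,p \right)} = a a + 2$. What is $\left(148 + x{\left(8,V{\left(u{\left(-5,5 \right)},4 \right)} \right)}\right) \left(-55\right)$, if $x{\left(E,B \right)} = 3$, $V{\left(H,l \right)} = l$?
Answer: $-8305$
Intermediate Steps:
$u{\left(a,p \right)} = 2 + a^{2}$ ($u{\left(a,p \right)} = a^{2} + 2 = 2 + a^{2}$)
$\left(148 + x{\left(8,V{\left(u{\left(-5,5 \right)},4 \right)} \right)}\right) \left(-55\right) = \left(148 + 3\right) \left(-55\right) = 151 \left(-55\right) = -8305$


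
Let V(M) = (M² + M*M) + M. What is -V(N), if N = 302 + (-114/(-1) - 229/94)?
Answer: -756546375/2209 ≈ -3.4248e+5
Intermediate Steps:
N = 38875/94 (N = 302 + (-114*(-1) - 229*1/94) = 302 + (114 - 229/94) = 302 + 10487/94 = 38875/94 ≈ 413.56)
V(M) = M + 2*M² (V(M) = (M² + M²) + M = 2*M² + M = M + 2*M²)
-V(N) = -38875*(1 + 2*(38875/94))/94 = -38875*(1 + 38875/47)/94 = -38875*38922/(94*47) = -1*756546375/2209 = -756546375/2209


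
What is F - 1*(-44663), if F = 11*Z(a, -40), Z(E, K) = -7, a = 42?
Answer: 44586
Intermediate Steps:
F = -77 (F = 11*(-7) = -77)
F - 1*(-44663) = -77 - 1*(-44663) = -77 + 44663 = 44586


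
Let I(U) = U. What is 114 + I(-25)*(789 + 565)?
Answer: -33736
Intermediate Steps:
114 + I(-25)*(789 + 565) = 114 - 25*(789 + 565) = 114 - 25*1354 = 114 - 33850 = -33736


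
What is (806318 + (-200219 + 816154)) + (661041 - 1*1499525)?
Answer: 583769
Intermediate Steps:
(806318 + (-200219 + 816154)) + (661041 - 1*1499525) = (806318 + 615935) + (661041 - 1499525) = 1422253 - 838484 = 583769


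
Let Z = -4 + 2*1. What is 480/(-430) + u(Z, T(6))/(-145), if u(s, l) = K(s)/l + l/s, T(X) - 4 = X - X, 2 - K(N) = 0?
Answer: -13791/12470 ≈ -1.1059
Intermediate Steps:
K(N) = 2 (K(N) = 2 - 1*0 = 2 + 0 = 2)
T(X) = 4 (T(X) = 4 + (X - X) = 4 + 0 = 4)
Z = -2 (Z = -4 + 2 = -2)
u(s, l) = 2/l + l/s
480/(-430) + u(Z, T(6))/(-145) = 480/(-430) + (2/4 + 4/(-2))/(-145) = 480*(-1/430) + (2*(1/4) + 4*(-1/2))*(-1/145) = -48/43 + (1/2 - 2)*(-1/145) = -48/43 - 3/2*(-1/145) = -48/43 + 3/290 = -13791/12470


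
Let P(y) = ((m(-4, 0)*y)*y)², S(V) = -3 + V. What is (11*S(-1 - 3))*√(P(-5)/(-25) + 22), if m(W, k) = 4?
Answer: -231*I*√42 ≈ -1497.1*I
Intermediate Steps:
P(y) = 16*y⁴ (P(y) = ((4*y)*y)² = (4*y²)² = 16*y⁴)
(11*S(-1 - 3))*√(P(-5)/(-25) + 22) = (11*(-3 + (-1 - 3)))*√((16*(-5)⁴)/(-25) + 22) = (11*(-3 - 4))*√((16*625)*(-1/25) + 22) = (11*(-7))*√(10000*(-1/25) + 22) = -77*√(-400 + 22) = -231*I*√42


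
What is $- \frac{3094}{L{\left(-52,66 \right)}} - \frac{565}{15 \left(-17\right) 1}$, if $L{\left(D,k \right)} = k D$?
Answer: $\frac{6995}{2244} \approx 3.1172$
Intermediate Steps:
$L{\left(D,k \right)} = D k$
$- \frac{3094}{L{\left(-52,66 \right)}} - \frac{565}{15 \left(-17\right) 1} = - \frac{3094}{\left(-52\right) 66} - \frac{565}{15 \left(-17\right) 1} = - \frac{3094}{-3432} - \frac{565}{\left(-255\right) 1} = \left(-3094\right) \left(- \frac{1}{3432}\right) - \frac{565}{-255} = \frac{119}{132} - - \frac{113}{51} = \frac{119}{132} + \frac{113}{51} = \frac{6995}{2244}$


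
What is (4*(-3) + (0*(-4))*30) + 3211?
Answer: 3199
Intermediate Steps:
(4*(-3) + (0*(-4))*30) + 3211 = (-12 + 0*30) + 3211 = (-12 + 0) + 3211 = -12 + 3211 = 3199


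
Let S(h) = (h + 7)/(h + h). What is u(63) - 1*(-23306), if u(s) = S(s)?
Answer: 209759/9 ≈ 23307.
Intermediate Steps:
S(h) = (7 + h)/(2*h) (S(h) = (7 + h)/((2*h)) = (7 + h)*(1/(2*h)) = (7 + h)/(2*h))
u(s) = (7 + s)/(2*s)
u(63) - 1*(-23306) = (½)*(7 + 63)/63 - 1*(-23306) = (½)*(1/63)*70 + 23306 = 5/9 + 23306 = 209759/9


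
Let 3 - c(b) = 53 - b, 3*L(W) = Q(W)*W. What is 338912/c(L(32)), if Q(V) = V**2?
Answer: 508368/16309 ≈ 31.171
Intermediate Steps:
L(W) = W**3/3 (L(W) = (W**2*W)/3 = W**3/3)
c(b) = -50 + b (c(b) = 3 - (53 - b) = 3 + (-53 + b) = -50 + b)
338912/c(L(32)) = 338912/(-50 + (1/3)*32**3) = 338912/(-50 + (1/3)*32768) = 338912/(-50 + 32768/3) = 338912/(32618/3) = 338912*(3/32618) = 508368/16309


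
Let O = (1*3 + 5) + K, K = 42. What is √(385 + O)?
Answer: √435 ≈ 20.857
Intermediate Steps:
O = 50 (O = (1*3 + 5) + 42 = (3 + 5) + 42 = 8 + 42 = 50)
√(385 + O) = √(385 + 50) = √435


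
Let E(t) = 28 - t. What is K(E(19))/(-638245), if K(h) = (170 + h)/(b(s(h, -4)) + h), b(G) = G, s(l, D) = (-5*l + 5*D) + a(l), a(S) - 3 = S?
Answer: 179/28082780 ≈ 6.3740e-6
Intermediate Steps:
a(S) = 3 + S
s(l, D) = 3 - 4*l + 5*D (s(l, D) = (-5*l + 5*D) + (3 + l) = 3 - 4*l + 5*D)
K(h) = (170 + h)/(-17 - 3*h) (K(h) = (170 + h)/((3 - 4*h + 5*(-4)) + h) = (170 + h)/((3 - 4*h - 20) + h) = (170 + h)/((-17 - 4*h) + h) = (170 + h)/(-17 - 3*h))
K(E(19))/(-638245) = ((-170 - (28 - 1*19))/(17 + 3*(28 - 1*19)))/(-638245) = ((-170 - (28 - 19))/(17 + 3*(28 - 19)))*(-1/638245) = ((-170 - 1*9)/(17 + 3*9))*(-1/638245) = ((-170 - 9)/(17 + 27))*(-1/638245) = (-179/44)*(-1/638245) = ((1/44)*(-179))*(-1/638245) = -179/44*(-1/638245) = 179/28082780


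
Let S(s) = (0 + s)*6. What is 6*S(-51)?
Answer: -1836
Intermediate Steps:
S(s) = 6*s (S(s) = s*6 = 6*s)
6*S(-51) = 6*(6*(-51)) = 6*(-306) = -1836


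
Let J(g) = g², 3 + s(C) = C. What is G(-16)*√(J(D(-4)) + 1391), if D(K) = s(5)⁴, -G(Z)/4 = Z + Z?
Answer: 384*√183 ≈ 5194.7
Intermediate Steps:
G(Z) = -8*Z (G(Z) = -4*(Z + Z) = -8*Z)
s(C) = -3 + C
D(K) = 16 (D(K) = (-3 + 5)⁴ = 2⁴ = 16)
G(-16)*√(J(D(-4)) + 1391) = (-8*(-16))*√(16² + 1391) = 128*√(256 + 1391) = 128*√1647 = 128*(3*√183) = 384*√183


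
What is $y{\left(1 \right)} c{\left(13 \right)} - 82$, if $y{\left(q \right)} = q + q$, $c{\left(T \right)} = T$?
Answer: $-56$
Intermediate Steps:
$y{\left(q \right)} = 2 q$
$y{\left(1 \right)} c{\left(13 \right)} - 82 = 2 \cdot 1 \cdot 13 - 82 = 2 \cdot 13 - 82 = 26 - 82 = -56$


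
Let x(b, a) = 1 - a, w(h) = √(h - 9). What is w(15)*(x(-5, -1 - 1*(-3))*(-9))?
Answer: 9*√6 ≈ 22.045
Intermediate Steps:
w(h) = √(-9 + h)
w(15)*(x(-5, -1 - 1*(-3))*(-9)) = √(-9 + 15)*((1 - (-1 - 1*(-3)))*(-9)) = √6*((1 - (-1 + 3))*(-9)) = √6*((1 - 1*2)*(-9)) = √6*((1 - 2)*(-9)) = √6*(-1*(-9)) = √6*9 = 9*√6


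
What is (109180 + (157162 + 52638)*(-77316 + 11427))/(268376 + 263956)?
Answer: -3455850755/133083 ≈ -25968.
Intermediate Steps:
(109180 + (157162 + 52638)*(-77316 + 11427))/(268376 + 263956) = (109180 + 209800*(-65889))/532332 = (109180 - 13823512200)*(1/532332) = -13823403020*1/532332 = -3455850755/133083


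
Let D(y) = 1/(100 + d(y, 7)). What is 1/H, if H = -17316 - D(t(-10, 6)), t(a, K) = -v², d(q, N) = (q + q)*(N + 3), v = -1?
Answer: -80/1385281 ≈ -5.7750e-5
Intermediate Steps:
d(q, N) = 2*q*(3 + N) (d(q, N) = (2*q)*(3 + N) = 2*q*(3 + N))
t(a, K) = -1 (t(a, K) = -1*(-1)² = -1*1 = -1)
D(y) = 1/(100 + 20*y) (D(y) = 1/(100 + 2*y*(3 + 7)) = 1/(100 + 2*y*10) = 1/(100 + 20*y))
H = -1385281/80 (H = -17316 - 1/(20*(5 - 1)) = -17316 - 1/(20*4) = -17316 - 1*1/80 = -17316 - 1/80 = -1385281/80 ≈ -17316.)
1/H = 1/(-1385281/80) = -80/1385281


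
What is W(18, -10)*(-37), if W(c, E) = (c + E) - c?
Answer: 370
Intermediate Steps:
W(c, E) = E (W(c, E) = (E + c) - c = E)
W(18, -10)*(-37) = -10*(-37) = 370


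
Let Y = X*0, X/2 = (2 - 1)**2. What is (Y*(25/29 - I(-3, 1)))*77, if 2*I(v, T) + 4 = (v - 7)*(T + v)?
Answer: 0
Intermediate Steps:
I(v, T) = -2 + (-7 + v)*(T + v)/2 (I(v, T) = -2 + ((v - 7)*(T + v))/2 = -2 + ((-7 + v)*(T + v))/2 = -2 + (-7 + v)*(T + v)/2)
X = 2 (X = 2*(2 - 1)**2 = 2*1**2 = 2*1 = 2)
Y = 0 (Y = 2*0 = 0)
(Y*(25/29 - I(-3, 1)))*77 = (0*(25/29 - (-2 + (1/2)*(-3)**2 - 7/2*1 - 7/2*(-3) + (1/2)*1*(-3))))*77 = (0*(25*(1/29) - (-2 + (1/2)*9 - 7/2 + 21/2 - 3/2)))*77 = (0*(25/29 - (-2 + 9/2 - 7/2 + 21/2 - 3/2)))*77 = (0*(25/29 - 1*8))*77 = (0*(25/29 - 8))*77 = (0*(-207/29))*77 = 0*77 = 0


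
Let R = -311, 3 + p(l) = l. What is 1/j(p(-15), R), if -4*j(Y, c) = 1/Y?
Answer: 72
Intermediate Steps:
p(l) = -3 + l
j(Y, c) = -1/(4*Y)
1/j(p(-15), R) = 1/(-1/(4*(-3 - 15))) = 1/(-¼/(-18)) = 1/(-¼*(-1/18)) = 1/(1/72) = 72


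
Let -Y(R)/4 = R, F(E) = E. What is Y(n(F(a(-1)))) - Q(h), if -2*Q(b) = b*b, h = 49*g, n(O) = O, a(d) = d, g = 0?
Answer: 4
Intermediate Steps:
h = 0 (h = 49*0 = 0)
Y(R) = -4*R
Q(b) = -b²/2 (Q(b) = -b*b/2 = -b²/2)
Y(n(F(a(-1)))) - Q(h) = -4*(-1) - (-1)*0²/2 = 4 - (-1)*0/2 = 4 - 1*0 = 4 + 0 = 4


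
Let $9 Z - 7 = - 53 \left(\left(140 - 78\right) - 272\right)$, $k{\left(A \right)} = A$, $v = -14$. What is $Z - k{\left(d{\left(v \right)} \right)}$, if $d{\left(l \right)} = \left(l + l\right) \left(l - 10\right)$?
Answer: $\frac{5089}{9} \approx 565.44$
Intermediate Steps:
$d{\left(l \right)} = 2 l \left(-10 + l\right)$
$Z = \frac{11137}{9}$ ($Z = \frac{7}{9} + \frac{\left(-53\right) \left(\left(140 - 78\right) - 272\right)}{9} = \frac{7}{9} + \frac{\left(-53\right) \left(62 - 272\right)}{9} = \frac{7}{9} + \frac{\left(-53\right) \left(-210\right)}{9} = \frac{7}{9} + \frac{1}{9} \cdot 11130 = \frac{7}{9} + \frac{3710}{3} = \frac{11137}{9} \approx 1237.4$)
$Z - k{\left(d{\left(v \right)} \right)} = \frac{11137}{9} - 2 \left(-14\right) \left(-10 - 14\right) = \frac{11137}{9} - 2 \left(-14\right) \left(-24\right) = \frac{11137}{9} - 672 = \frac{5089}{9}$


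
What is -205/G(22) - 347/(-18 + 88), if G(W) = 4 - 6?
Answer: 3414/35 ≈ 97.543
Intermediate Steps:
G(W) = -2
-205/G(22) - 347/(-18 + 88) = -205/(-2) - 347/(-18 + 88) = -205*(-1/2) - 347/70 = 205/2 - 347*1/70 = 205/2 - 347/70 = 3414/35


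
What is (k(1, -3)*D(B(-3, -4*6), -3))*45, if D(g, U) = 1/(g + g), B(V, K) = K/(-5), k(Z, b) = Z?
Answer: 75/16 ≈ 4.6875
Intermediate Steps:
B(V, K) = -K/5 (B(V, K) = K*(-⅕) = -K/5)
D(g, U) = 1/(2*g)
(k(1, -3)*D(B(-3, -4*6), -3))*45 = (1*(1/(2*((-(-4)*6/5)))))*45 = (1*(1/(2*((-⅕*(-24))))))*45 = (1*(1/(2*(24/5))))*45 = (1*((½)*(5/24)))*45 = (1*(5/48))*45 = (5/48)*45 = 75/16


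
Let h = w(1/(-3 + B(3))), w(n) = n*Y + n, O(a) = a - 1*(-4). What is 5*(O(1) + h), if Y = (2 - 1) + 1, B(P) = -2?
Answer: 22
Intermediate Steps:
O(a) = 4 + a (O(a) = a + 4 = 4 + a)
Y = 2 (Y = 1 + 1 = 2)
w(n) = 3*n (w(n) = n*2 + n = 2*n + n = 3*n)
h = -⅗ (h = 3/(-3 - 2) = 3/(-5) = 3*(-⅕) = -⅗ ≈ -0.60000)
5*(O(1) + h) = 5*((4 + 1) - ⅗) = 5*(5 - ⅗) = 5*(22/5) = 22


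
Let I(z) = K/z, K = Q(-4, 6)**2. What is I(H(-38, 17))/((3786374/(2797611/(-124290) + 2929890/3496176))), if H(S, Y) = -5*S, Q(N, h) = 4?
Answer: -87192448217/180910114009852050 ≈ -4.8197e-7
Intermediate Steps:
K = 16 (K = 4**2 = 16)
I(z) = 16/z
I(H(-38, 17))/((3786374/(2797611/(-124290) + 2929890/3496176))) = (16/((-5*(-38))))/((3786374/(2797611/(-124290) + 2929890/3496176))) = (16/190)/((3786374/(2797611*(-1/124290) + 2929890*(1/3496176)))) = (16*(1/190))/((3786374/(-932537/41430 + 488315/582696))) = 8/(95*((3786374/(-87192448217/4023515880)))) = 8/(95*((3786374*(-4023515880/87192448217)))) = 8/(95*(-15234535916619120/87192448217)) = (8/95)*(-87192448217/15234535916619120) = -87192448217/180910114009852050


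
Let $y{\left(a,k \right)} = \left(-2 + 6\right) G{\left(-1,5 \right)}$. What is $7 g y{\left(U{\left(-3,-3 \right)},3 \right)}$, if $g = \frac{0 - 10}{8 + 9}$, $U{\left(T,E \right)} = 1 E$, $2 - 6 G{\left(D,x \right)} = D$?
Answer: $- \frac{140}{17} \approx -8.2353$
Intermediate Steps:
$G{\left(D,x \right)} = \frac{1}{3} - \frac{D}{6}$
$U{\left(T,E \right)} = E$
$g = - \frac{10}{17} \approx -0.58823$
$y{\left(a,k \right)} = 2$ ($y{\left(a,k \right)} = \left(-2 + 6\right) \left(\frac{1}{3} - - \frac{1}{6}\right) = 4 \left(\frac{1}{3} + \frac{1}{6}\right) = 4 \cdot \frac{1}{2} = 2$)
$7 g y{\left(U{\left(-3,-3 \right)},3 \right)} = 7 \left(- \frac{10}{17}\right) 2 = \left(- \frac{70}{17}\right) 2 = - \frac{140}{17}$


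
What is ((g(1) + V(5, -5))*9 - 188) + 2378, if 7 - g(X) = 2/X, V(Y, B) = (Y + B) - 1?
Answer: 2226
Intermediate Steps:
V(Y, B) = -1 + B + Y (V(Y, B) = (B + Y) - 1 = -1 + B + Y)
g(X) = 7 - 2/X
((g(1) + V(5, -5))*9 - 188) + 2378 = (((7 - 2/1) + (-1 - 5 + 5))*9 - 188) + 2378 = (((7 - 2*1) - 1)*9 - 188) + 2378 = (((7 - 2) - 1)*9 - 188) + 2378 = ((5 - 1)*9 - 188) + 2378 = (4*9 - 188) + 2378 = (36 - 188) + 2378 = -152 + 2378 = 2226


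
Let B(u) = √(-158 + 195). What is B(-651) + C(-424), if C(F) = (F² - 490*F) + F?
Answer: 387112 + √37 ≈ 3.8712e+5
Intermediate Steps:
B(u) = √37
C(F) = F² - 489*F
B(-651) + C(-424) = √37 - 424*(-489 - 424) = √37 - 424*(-913) = √37 + 387112 = 387112 + √37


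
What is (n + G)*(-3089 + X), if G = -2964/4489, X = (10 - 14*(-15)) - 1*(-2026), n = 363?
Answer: -1371175749/4489 ≈ -3.0545e+5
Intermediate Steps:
X = 2246 (X = (10 + 210) + 2026 = 220 + 2026 = 2246)
G = -2964/4489 (G = -2964*1/4489 = -2964/4489 ≈ -0.66028)
(n + G)*(-3089 + X) = (363 - 2964/4489)*(-3089 + 2246) = (1626543/4489)*(-843) = -1371175749/4489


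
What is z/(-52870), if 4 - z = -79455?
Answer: -79459/52870 ≈ -1.5029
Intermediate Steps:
z = 79459 (z = 4 - 1*(-79455) = 4 + 79455 = 79459)
z/(-52870) = 79459/(-52870) = 79459*(-1/52870) = -79459/52870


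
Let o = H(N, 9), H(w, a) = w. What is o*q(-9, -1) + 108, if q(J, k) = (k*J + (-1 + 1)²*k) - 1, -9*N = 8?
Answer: 908/9 ≈ 100.89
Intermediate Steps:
N = -8/9 (N = -⅑*8 = -8/9 ≈ -0.88889)
o = -8/9 ≈ -0.88889
q(J, k) = -1 + J*k (q(J, k) = (J*k + 0²*k) - 1 = (J*k + 0*k) - 1 = (J*k + 0) - 1 = J*k - 1 = -1 + J*k)
o*q(-9, -1) + 108 = -8*(-1 - 9*(-1))/9 + 108 = -8*(-1 + 9)/9 + 108 = -8/9*8 + 108 = -64/9 + 108 = 908/9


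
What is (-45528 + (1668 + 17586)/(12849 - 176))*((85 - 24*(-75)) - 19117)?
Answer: 9942124574880/12673 ≈ 7.8451e+8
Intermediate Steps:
(-45528 + (1668 + 17586)/(12849 - 176))*((85 - 24*(-75)) - 19117) = (-45528 + 19254/12673)*((85 + 1800) - 19117) = (-45528 + 19254*(1/12673))*(1885 - 19117) = (-45528 + 19254/12673)*(-17232) = -576957090/12673*(-17232) = 9942124574880/12673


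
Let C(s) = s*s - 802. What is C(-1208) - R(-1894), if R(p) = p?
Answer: 1460356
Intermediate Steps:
C(s) = -802 + s**2 (C(s) = s**2 - 802 = -802 + s**2)
C(-1208) - R(-1894) = (-802 + (-1208)**2) - 1*(-1894) = (-802 + 1459264) + 1894 = 1458462 + 1894 = 1460356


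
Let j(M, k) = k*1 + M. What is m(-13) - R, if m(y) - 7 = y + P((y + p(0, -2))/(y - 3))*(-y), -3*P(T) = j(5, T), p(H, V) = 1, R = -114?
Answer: 997/12 ≈ 83.083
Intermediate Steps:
j(M, k) = M + k (j(M, k) = k + M = M + k)
P(T) = -5/3 - T/3 (P(T) = -(5 + T)/3 = -5/3 - T/3)
m(y) = 7 + y - y*(-5/3 - (1 + y)/(3*(-3 + y))) (m(y) = 7 + (y + (-5/3 - (y + 1)/(3*(y - 3)))*(-y)) = 7 + (y + (-5/3 - (1 + y)/(3*(-3 + y)))*(-y)) = 7 + (y - y*(-5/3 - (1 + y)/(3*(-3 + y)))) = 7 + y - y*(-5/3 - (1 + y)/(3*(-3 + y))))
m(-13) - R = (-63 - 2*(-13) + 9*(-13)²)/(3*(-3 - 13)) - 1*(-114) = (⅓)*(-63 + 26 + 9*169)/(-16) + 114 = (⅓)*(-1/16)*(-63 + 26 + 1521) + 114 = (⅓)*(-1/16)*1484 + 114 = -371/12 + 114 = 997/12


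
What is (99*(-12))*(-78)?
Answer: 92664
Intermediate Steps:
(99*(-12))*(-78) = -1188*(-78) = 92664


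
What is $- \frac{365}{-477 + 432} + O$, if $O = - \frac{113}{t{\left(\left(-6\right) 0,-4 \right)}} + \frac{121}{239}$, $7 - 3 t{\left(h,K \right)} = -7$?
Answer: $- \frac{469685}{30114} \approx -15.597$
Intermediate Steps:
$t{\left(h,K \right)} = \frac{14}{3}$ ($t{\left(h,K \right)} = \frac{7}{3} - - \frac{7}{3} = \frac{7}{3} + \frac{7}{3} = \frac{14}{3}$)
$O = - \frac{79327}{3346}$ ($O = - \frac{113}{\frac{14}{3}} + \frac{121}{239} = \left(-113\right) \frac{3}{14} + 121 \cdot \frac{1}{239} = - \frac{339}{14} + \frac{121}{239} = - \frac{79327}{3346} \approx -23.708$)
$- \frac{365}{-477 + 432} + O = - \frac{365}{-477 + 432} - \frac{79327}{3346} = - \frac{365}{-45} - \frac{79327}{3346} = \left(-365\right) \left(- \frac{1}{45}\right) - \frac{79327}{3346} = \frac{73}{9} - \frac{79327}{3346} = - \frac{469685}{30114}$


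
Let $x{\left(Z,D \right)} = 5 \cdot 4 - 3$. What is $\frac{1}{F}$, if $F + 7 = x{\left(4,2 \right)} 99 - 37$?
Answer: $\frac{1}{1639} \approx 0.00061013$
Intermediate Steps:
$x{\left(Z,D \right)} = 17$ ($x{\left(Z,D \right)} = 20 - 3 = 17$)
$F = 1639$ ($F = -7 + \left(17 \cdot 99 - 37\right) = -7 + \left(1683 - 37\right) = -7 + 1646 = 1639$)
$\frac{1}{F} = \frac{1}{1639}$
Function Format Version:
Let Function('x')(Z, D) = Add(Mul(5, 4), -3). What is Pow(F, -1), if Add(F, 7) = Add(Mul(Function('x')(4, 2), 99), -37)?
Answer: Rational(1, 1639) ≈ 0.00061013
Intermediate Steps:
Function('x')(Z, D) = 17 (Function('x')(Z, D) = Add(20, -3) = 17)
F = 1639 (F = Add(-7, Add(Mul(17, 99), -37)) = Add(-7, Add(1683, -37)) = Add(-7, 1646) = 1639)
Pow(F, -1) = Pow(1639, -1) = Rational(1, 1639)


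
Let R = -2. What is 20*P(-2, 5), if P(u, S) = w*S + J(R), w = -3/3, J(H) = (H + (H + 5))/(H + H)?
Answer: -105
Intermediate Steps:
J(H) = (5 + 2*H)/(2*H) (J(H) = (H + (5 + H))/((2*H)) = (5 + 2*H)*(1/(2*H)) = (5 + 2*H)/(2*H))
w = -1 (w = -3*⅓ = -1)
P(u, S) = -¼ - S (P(u, S) = -S + (5/2 - 2)/(-2) = -S - ½*½ = -S - ¼ = -¼ - S)
20*P(-2, 5) = 20*(-¼ - 1*5) = 20*(-¼ - 5) = 20*(-21/4) = -105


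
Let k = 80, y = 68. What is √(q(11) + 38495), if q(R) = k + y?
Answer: √38643 ≈ 196.58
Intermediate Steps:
q(R) = 148 (q(R) = 80 + 68 = 148)
√(q(11) + 38495) = √(148 + 38495) = √38643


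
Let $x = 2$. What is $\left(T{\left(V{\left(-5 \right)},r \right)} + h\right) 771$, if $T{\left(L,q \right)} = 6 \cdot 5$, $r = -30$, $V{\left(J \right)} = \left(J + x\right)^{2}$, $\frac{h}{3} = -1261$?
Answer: $-2893563$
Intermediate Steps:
$h = -3783$ ($h = 3 \left(-1261\right) = -3783$)
$V{\left(J \right)} = \left(2 + J\right)^{2}$ ($V{\left(J \right)} = \left(J + 2\right)^{2} = \left(2 + J\right)^{2}$)
$T{\left(L,q \right)} = 30$
$\left(T{\left(V{\left(-5 \right)},r \right)} + h\right) 771 = \left(30 - 3783\right) 771 = \left(-3753\right) 771 = -2893563$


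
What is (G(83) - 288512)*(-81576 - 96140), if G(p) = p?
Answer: 51258448164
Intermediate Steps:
(G(83) - 288512)*(-81576 - 96140) = (83 - 288512)*(-81576 - 96140) = -288429*(-177716) = 51258448164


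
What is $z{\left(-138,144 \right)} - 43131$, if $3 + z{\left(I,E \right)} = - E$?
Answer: $-43278$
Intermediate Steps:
$z{\left(I,E \right)} = -3 - E$
$z{\left(-138,144 \right)} - 43131 = \left(-3 - 144\right) - 43131 = -147 - 43131 = -43278$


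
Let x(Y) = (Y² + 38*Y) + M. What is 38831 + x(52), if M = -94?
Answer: 43417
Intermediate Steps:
x(Y) = -94 + Y² + 38*Y (x(Y) = (Y² + 38*Y) - 94 = -94 + Y² + 38*Y)
38831 + x(52) = 38831 + (-94 + 52² + 38*52) = 38831 + (-94 + 2704 + 1976) = 38831 + 4586 = 43417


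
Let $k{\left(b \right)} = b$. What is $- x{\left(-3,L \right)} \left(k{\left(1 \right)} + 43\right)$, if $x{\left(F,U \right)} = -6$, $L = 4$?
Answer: $264$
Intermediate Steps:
$- x{\left(-3,L \right)} \left(k{\left(1 \right)} + 43\right) = - \left(-6\right) \left(1 + 43\right) = - \left(-6\right) 44 = \left(-1\right) \left(-264\right) = 264$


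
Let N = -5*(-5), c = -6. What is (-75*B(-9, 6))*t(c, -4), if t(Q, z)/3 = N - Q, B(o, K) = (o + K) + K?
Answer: -20925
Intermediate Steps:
B(o, K) = o + 2*K (B(o, K) = (K + o) + K = o + 2*K)
N = 25
t(Q, z) = 75 - 3*Q (t(Q, z) = 3*(25 - Q) = 75 - 3*Q)
(-75*B(-9, 6))*t(c, -4) = (-75*(-9 + 2*6))*(75 - 3*(-6)) = (-75*(-9 + 12))*(75 + 18) = -75*3*93 = -225*93 = -20925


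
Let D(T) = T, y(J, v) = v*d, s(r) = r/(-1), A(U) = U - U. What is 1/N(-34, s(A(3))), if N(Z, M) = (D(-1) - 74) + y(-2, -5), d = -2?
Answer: -1/65 ≈ -0.015385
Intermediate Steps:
A(U) = 0
s(r) = -r (s(r) = r*(-1) = -r)
y(J, v) = -2*v (y(J, v) = v*(-2) = -2*v)
N(Z, M) = -65 (N(Z, M) = (-1 - 74) - 2*(-5) = -75 + 10 = -65)
1/N(-34, s(A(3))) = 1/(-65) = -1/65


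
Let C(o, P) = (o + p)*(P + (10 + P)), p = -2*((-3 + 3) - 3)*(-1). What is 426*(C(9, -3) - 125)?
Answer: -48138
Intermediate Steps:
p = -6 (p = -2*(0 - 3)*(-1) = -2*(-3)*(-1) = 6*(-1) = -6)
C(o, P) = (-6 + o)*(10 + 2*P) (C(o, P) = (o - 6)*(P + (10 + P)) = (-6 + o)*(10 + 2*P))
426*(C(9, -3) - 125) = 426*((-60 - 12*(-3) + 10*9 + 2*(-3)*9) - 125) = 426*((-60 + 36 + 90 - 54) - 125) = 426*(12 - 125) = 426*(-113) = -48138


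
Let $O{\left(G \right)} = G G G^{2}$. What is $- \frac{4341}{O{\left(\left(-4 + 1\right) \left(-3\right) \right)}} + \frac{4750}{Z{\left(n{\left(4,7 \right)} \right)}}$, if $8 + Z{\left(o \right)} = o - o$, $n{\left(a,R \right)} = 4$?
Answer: $- \frac{5199913}{8748} \approx -594.41$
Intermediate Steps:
$O{\left(G \right)} = G^{4}$ ($O{\left(G \right)} = G^{2} G^{2} = G^{4}$)
$Z{\left(o \right)} = -8$ ($Z{\left(o \right)} = -8 + \left(o - o\right) = -8 + 0 = -8$)
$- \frac{4341}{O{\left(\left(-4 + 1\right) \left(-3\right) \right)}} + \frac{4750}{Z{\left(n{\left(4,7 \right)} \right)}} = - \frac{4341}{\left(\left(-4 + 1\right) \left(-3\right)\right)^{4}} + \frac{4750}{-8} = - \frac{4341}{\left(\left(-3\right) \left(-3\right)\right)^{4}} + 4750 \left(- \frac{1}{8}\right) = - \frac{4341}{9^{4}} - \frac{2375}{4} = - \frac{4341}{6561} - \frac{2375}{4} = \left(-4341\right) \frac{1}{6561} - \frac{2375}{4} = - \frac{1447}{2187} - \frac{2375}{4} = - \frac{5199913}{8748}$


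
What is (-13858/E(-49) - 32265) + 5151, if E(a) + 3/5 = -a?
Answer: -3315439/121 ≈ -27400.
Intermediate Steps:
E(a) = -⅗ - a
(-13858/E(-49) - 32265) + 5151 = (-13858/(-⅗ - 1*(-49)) - 32265) + 5151 = (-13858/(-⅗ + 49) - 32265) + 5151 = (-13858/242/5 - 32265) + 5151 = (-13858*5/242 - 32265) + 5151 = (-34645/121 - 32265) + 5151 = -3938710/121 + 5151 = -3315439/121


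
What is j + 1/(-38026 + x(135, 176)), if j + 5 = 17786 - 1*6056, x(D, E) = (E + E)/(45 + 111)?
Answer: 17387307311/1482926 ≈ 11725.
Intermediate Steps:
x(D, E) = E/78 (x(D, E) = (2*E)/156 = (2*E)*(1/156) = E/78)
j = 11725 (j = -5 + (17786 - 1*6056) = -5 + (17786 - 6056) = -5 + 11730 = 11725)
j + 1/(-38026 + x(135, 176)) = 11725 + 1/(-38026 + (1/78)*176) = 11725 + 1/(-38026 + 88/39) = 11725 + 1/(-1482926/39) = 11725 - 39/1482926 = 17387307311/1482926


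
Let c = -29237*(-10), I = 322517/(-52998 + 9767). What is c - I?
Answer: 12639769987/43231 ≈ 2.9238e+5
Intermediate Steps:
I = -322517/43231 (I = 322517/(-43231) = 322517*(-1/43231) = -322517/43231 ≈ -7.4603)
c = 292370
c - I = 292370 - 1*(-322517/43231) = 292370 + 322517/43231 = 12639769987/43231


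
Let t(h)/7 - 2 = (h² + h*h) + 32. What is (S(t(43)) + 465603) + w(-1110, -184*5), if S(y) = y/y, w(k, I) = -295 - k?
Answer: 466419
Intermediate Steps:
t(h) = 238 + 14*h² (t(h) = 14 + 7*((h² + h*h) + 32) = 14 + 7*((h² + h²) + 32) = 14 + 7*(2*h² + 32) = 14 + 7*(32 + 2*h²) = 14 + (224 + 14*h²) = 238 + 14*h²)
S(y) = 1
(S(t(43)) + 465603) + w(-1110, -184*5) = (1 + 465603) + (-295 - 1*(-1110)) = 465604 + (-295 + 1110) = 465604 + 815 = 466419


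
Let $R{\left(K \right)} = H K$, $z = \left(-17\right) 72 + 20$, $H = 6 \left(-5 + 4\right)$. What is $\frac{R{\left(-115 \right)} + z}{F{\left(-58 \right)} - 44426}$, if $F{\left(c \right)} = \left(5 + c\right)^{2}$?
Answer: $\frac{514}{41617} \approx 0.012351$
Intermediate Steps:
$H = -6$ ($H = 6 \left(-1\right) = -6$)
$z = -1204$ ($z = -1224 + 20 = -1204$)
$R{\left(K \right)} = - 6 K$
$\frac{R{\left(-115 \right)} + z}{F{\left(-58 \right)} - 44426} = \frac{\left(-6\right) \left(-115\right) - 1204}{\left(5 - 58\right)^{2} - 44426} = \frac{690 - 1204}{\left(-53\right)^{2} - 44426} = - \frac{514}{2809 - 44426} = - \frac{514}{-41617} = \left(-514\right) \left(- \frac{1}{41617}\right) = \frac{514}{41617}$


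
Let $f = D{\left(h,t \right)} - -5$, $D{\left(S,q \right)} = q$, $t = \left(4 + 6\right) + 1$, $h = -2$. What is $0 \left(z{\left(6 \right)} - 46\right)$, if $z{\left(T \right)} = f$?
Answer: $0$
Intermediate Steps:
$t = 11$ ($t = 10 + 1 = 11$)
$f = 16$ ($f = 11 - -5 = 11 + 5 = 16$)
$z{\left(T \right)} = 16$
$0 \left(z{\left(6 \right)} - 46\right) = 0 \left(16 - 46\right) = 0 \left(-30\right) = 0$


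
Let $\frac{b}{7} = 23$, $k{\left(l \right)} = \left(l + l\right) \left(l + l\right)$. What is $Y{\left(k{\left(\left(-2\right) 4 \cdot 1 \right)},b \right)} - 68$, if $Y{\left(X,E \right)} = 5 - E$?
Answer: $-224$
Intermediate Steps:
$k{\left(l \right)} = 4 l^{2}$ ($k{\left(l \right)} = 2 l 2 l = 4 l^{2}$)
$b = 161$ ($b = 7 \cdot 23 = 161$)
$Y{\left(k{\left(\left(-2\right) 4 \cdot 1 \right)},b \right)} - 68 = \left(5 - 161\right) - 68 = -156 - 68 = -224$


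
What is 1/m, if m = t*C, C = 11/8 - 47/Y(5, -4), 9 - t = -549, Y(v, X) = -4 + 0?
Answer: 4/29295 ≈ 0.00013654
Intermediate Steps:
Y(v, X) = -4
t = 558 (t = 9 - 1*(-549) = 9 + 549 = 558)
C = 105/8 (C = 11/8 - 47/(-4) = 11*(1/8) - 47*(-1/4) = 11/8 + 47/4 = 105/8 ≈ 13.125)
m = 29295/4 (m = 558*(105/8) = 29295/4 ≈ 7323.8)
1/m = 1/(29295/4) = 4/29295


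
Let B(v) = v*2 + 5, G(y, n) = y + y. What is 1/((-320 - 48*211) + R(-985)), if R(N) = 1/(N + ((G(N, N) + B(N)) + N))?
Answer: -5905/61695441 ≈ -9.5712e-5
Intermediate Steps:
G(y, n) = 2*y
B(v) = 5 + 2*v (B(v) = 2*v + 5 = 5 + 2*v)
R(N) = 1/(5 + 6*N) (R(N) = 1/(N + ((2*N + (5 + 2*N)) + N)) = 1/(N + ((5 + 4*N) + N)) = 1/(N + (5 + 5*N)) = 1/(5 + 6*N))
1/((-320 - 48*211) + R(-985)) = 1/((-320 - 48*211) + 1/(5 + 6*(-985))) = 1/((-320 - 10128) + 1/(5 - 5910)) = 1/(-10448 + 1/(-5905)) = 1/(-10448 - 1/5905) = 1/(-61695441/5905) = -5905/61695441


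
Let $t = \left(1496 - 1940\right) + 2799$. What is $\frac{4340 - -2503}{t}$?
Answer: $\frac{2281}{785} \approx 2.9057$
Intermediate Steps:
$t = 2355$ ($t = -444 + 2799 = 2355$)
$\frac{4340 - -2503}{t} = \frac{4340 - -2503}{2355} = \left(4340 + 2503\right) \frac{1}{2355} = 6843 \cdot \frac{1}{2355} = \frac{2281}{785}$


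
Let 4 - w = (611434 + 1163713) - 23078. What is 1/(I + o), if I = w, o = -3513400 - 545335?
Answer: -1/5810800 ≈ -1.7209e-7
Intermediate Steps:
o = -4058735
w = -1752065 (w = 4 - ((611434 + 1163713) - 23078) = 4 - (1775147 - 23078) = 4 - 1*1752069 = 4 - 1752069 = -1752065)
I = -1752065
1/(I + o) = 1/(-1752065 - 4058735) = 1/(-5810800) = -1/5810800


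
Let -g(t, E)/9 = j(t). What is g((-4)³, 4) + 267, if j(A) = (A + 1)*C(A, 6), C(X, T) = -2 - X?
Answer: 35421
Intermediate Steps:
j(A) = (1 + A)*(-2 - A) (j(A) = (A + 1)*(-2 - A) = (1 + A)*(-2 - A))
g(t, E) = 9*(1 + t)*(2 + t) (g(t, E) = -(-9)*(1 + t)*(2 + t) = 9*(1 + t)*(2 + t))
g((-4)³, 4) + 267 = 9*(1 + (-4)³)*(2 + (-4)³) + 267 = 9*(1 - 64)*(2 - 64) + 267 = 9*(-63)*(-62) + 267 = 35154 + 267 = 35421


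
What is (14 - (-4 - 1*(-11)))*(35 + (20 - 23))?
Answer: 224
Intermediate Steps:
(14 - (-4 - 1*(-11)))*(35 + (20 - 23)) = (14 - (-4 + 11))*(35 - 3) = (14 - 1*7)*32 = (14 - 7)*32 = 7*32 = 224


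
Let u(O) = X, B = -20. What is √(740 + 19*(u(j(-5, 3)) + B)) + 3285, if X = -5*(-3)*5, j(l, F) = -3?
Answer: 3285 + √1785 ≈ 3327.3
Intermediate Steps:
X = 75 (X = 15*5 = 75)
u(O) = 75
√(740 + 19*(u(j(-5, 3)) + B)) + 3285 = √(740 + 19*(75 - 20)) + 3285 = √(740 + 19*55) + 3285 = √(740 + 1045) + 3285 = √1785 + 3285 = 3285 + √1785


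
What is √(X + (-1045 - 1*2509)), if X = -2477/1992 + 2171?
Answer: I*√1373191674/996 ≈ 37.205*I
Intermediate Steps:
X = 4322155/1992 (X = -2477*1/1992 + 2171 = -2477/1992 + 2171 = 4322155/1992 ≈ 2169.8)
√(X + (-1045 - 1*2509)) = √(4322155/1992 + (-1045 - 1*2509)) = √(4322155/1992 + (-1045 - 2509)) = √(4322155/1992 - 3554) = √(-2757413/1992) = I*√1373191674/996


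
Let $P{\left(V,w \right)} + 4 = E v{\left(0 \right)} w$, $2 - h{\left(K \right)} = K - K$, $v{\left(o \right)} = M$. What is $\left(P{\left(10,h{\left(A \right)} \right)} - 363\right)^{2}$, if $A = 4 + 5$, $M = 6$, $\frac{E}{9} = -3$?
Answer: $477481$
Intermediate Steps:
$E = -27$ ($E = 9 \left(-3\right) = -27$)
$v{\left(o \right)} = 6$
$A = 9$
$h{\left(K \right)} = 2$ ($h{\left(K \right)} = 2 - \left(K - K\right) = 2 - 0 = 2 + 0 = 2$)
$P{\left(V,w \right)} = -4 - 162 w$ ($P{\left(V,w \right)} = -4 + \left(-27\right) 6 w = -4 - 162 w$)
$\left(P{\left(10,h{\left(A \right)} \right)} - 363\right)^{2} = \left(\left(-4 - 324\right) - 363\right)^{2} = \left(-328 - 363\right)^{2} = \left(-691\right)^{2} = 477481$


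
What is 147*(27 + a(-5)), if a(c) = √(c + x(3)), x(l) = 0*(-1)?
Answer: 3969 + 147*I*√5 ≈ 3969.0 + 328.7*I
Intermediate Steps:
x(l) = 0
a(c) = √c (a(c) = √(c + 0) = √c)
147*(27 + a(-5)) = 147*(27 + √(-5)) = 147*(27 + I*√5) = 3969 + 147*I*√5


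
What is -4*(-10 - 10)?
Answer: 80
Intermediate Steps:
-4*(-10 - 10) = -4*(-20) = 80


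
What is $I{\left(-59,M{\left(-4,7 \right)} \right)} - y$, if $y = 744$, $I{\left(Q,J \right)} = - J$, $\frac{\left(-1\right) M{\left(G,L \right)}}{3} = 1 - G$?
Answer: $-729$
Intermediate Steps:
$M{\left(G,L \right)} = -3 + 3 G$ ($M{\left(G,L \right)} = - 3 \left(1 - G\right) = -3 + 3 G$)
$I{\left(-59,M{\left(-4,7 \right)} \right)} - y = - (-3 + 3 \left(-4\right)) - 744 = - (-3 - 12) - 744 = \left(-1\right) \left(-15\right) - 744 = 15 - 744 = -729$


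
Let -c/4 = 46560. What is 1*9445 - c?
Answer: 195685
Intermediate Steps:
c = -186240 (c = -4*46560 = -186240)
1*9445 - c = 1*9445 - 1*(-186240) = 9445 + 186240 = 195685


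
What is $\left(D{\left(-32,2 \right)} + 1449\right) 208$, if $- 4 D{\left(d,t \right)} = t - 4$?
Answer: $301496$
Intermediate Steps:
$D{\left(d,t \right)} = 1 - \frac{t}{4}$ ($D{\left(d,t \right)} = - \frac{t - 4}{4} = - \frac{-4 + t}{4} = 1 - \frac{t}{4}$)
$\left(D{\left(-32,2 \right)} + 1449\right) 208 = \left(\left(1 - \frac{1}{2}\right) + 1449\right) 208 = \left(\frac{1}{2} + 1449\right) 208 = \frac{2899}{2} \cdot 208 = 301496$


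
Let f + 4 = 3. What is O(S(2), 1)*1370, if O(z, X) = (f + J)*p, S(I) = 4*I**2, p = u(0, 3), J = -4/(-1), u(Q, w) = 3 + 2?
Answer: 20550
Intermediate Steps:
f = -1 (f = -4 + 3 = -1)
u(Q, w) = 5
J = 4 (J = -4*(-1) = 4)
p = 5
O(z, X) = 15 (O(z, X) = (-1 + 4)*5 = 3*5 = 15)
O(S(2), 1)*1370 = 15*1370 = 20550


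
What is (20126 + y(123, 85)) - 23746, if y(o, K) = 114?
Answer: -3506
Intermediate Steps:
(20126 + y(123, 85)) - 23746 = (20126 + 114) - 23746 = 20240 - 23746 = -3506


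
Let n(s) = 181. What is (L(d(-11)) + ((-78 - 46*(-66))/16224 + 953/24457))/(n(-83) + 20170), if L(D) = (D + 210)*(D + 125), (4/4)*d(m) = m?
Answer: 1500279015621/1345846796528 ≈ 1.1147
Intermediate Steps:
d(m) = m
L(D) = (125 + D)*(210 + D) (L(D) = (210 + D)*(125 + D) = (125 + D)*(210 + D))
(L(d(-11)) + ((-78 - 46*(-66))/16224 + 953/24457))/(n(-83) + 20170) = ((26250 + (-11)² + 335*(-11)) + ((-78 - 46*(-66))/16224 + 953/24457))/(181 + 20170) = ((26250 + 121 - 3685) + ((-78 + 3036)*(1/16224) + 953*(1/24457)))/20351 = (22686 + (2958*(1/16224) + 953/24457))*(1/20351) = (22686 + (493/2704 + 953/24457))*(1/20351) = (22686 + 14634213/66131728)*(1/20351) = (1500279015621/66131728)*(1/20351) = 1500279015621/1345846796528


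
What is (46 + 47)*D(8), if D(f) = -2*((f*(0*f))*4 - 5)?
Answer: 930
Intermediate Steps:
D(f) = 10 (D(f) = -2*((f*0)*4 - 5) = -2*(0*4 - 5) = -2*(0 - 5) = -2*(-5) = 10)
(46 + 47)*D(8) = (46 + 47)*10 = 93*10 = 930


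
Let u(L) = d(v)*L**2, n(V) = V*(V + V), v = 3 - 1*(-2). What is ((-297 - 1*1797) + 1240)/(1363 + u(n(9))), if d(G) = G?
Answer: -854/132583 ≈ -0.0064413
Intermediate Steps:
v = 5 (v = 3 + 2 = 5)
n(V) = 2*V**2 (n(V) = V*(2*V) = 2*V**2)
u(L) = 5*L**2
((-297 - 1*1797) + 1240)/(1363 + u(n(9))) = ((-297 - 1*1797) + 1240)/(1363 + 5*(2*9**2)**2) = ((-297 - 1797) + 1240)/(1363 + 5*(2*81)**2) = (-2094 + 1240)/(1363 + 5*162**2) = -854/(1363 + 5*26244) = -854/(1363 + 131220) = -854/132583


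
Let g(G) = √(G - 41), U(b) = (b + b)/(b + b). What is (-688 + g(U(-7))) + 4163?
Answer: 3475 + 2*I*√10 ≈ 3475.0 + 6.3246*I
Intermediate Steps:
U(b) = 1 (U(b) = (2*b)/((2*b)) = (2*b)*(1/(2*b)) = 1)
g(G) = √(-41 + G)
(-688 + g(U(-7))) + 4163 = (-688 + √(-41 + 1)) + 4163 = (-688 + √(-40)) + 4163 = (-688 + 2*I*√10) + 4163 = 3475 + 2*I*√10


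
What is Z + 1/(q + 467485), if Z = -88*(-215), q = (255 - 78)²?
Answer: 9437560881/498814 ≈ 18920.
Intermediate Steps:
q = 31329 (q = 177² = 31329)
Z = 18920
Z + 1/(q + 467485) = 18920 + 1/(31329 + 467485) = 18920 + 1/498814 = 9437560881/498814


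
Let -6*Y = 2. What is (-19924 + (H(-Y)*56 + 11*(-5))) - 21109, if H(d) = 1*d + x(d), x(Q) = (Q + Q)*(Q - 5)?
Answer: -371192/9 ≈ -41244.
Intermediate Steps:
Y = -⅓ (Y = -⅙*2 = -⅓ ≈ -0.33333)
x(Q) = 2*Q*(-5 + Q) (x(Q) = (2*Q)*(-5 + Q) = 2*Q*(-5 + Q))
H(d) = d + 2*d*(-5 + d) (H(d) = 1*d + 2*d*(-5 + d) = d + 2*d*(-5 + d))
(-19924 + (H(-Y)*56 + 11*(-5))) - 21109 = (-19924 + (((-1*(-⅓))*(-9 + 2*(-1*(-⅓))))*56 + 11*(-5))) - 21109 = (-19924 + (((-9 + 2*(⅓))/3)*56 - 55)) - 21109 = (-19924 + (((-9 + ⅔)/3)*56 - 55)) - 21109 = (-19924 + (((⅓)*(-25/3))*56 - 55)) - 21109 = (-19924 + (-25/9*56 - 55)) - 21109 = (-19924 + (-1400/9 - 55)) - 21109 = (-19924 - 1895/9) - 21109 = -181211/9 - 21109 = -371192/9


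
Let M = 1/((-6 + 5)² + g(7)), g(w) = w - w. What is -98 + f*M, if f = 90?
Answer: -8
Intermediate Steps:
g(w) = 0
M = 1 (M = 1/((-6 + 5)² + 0) = 1/((-1)² + 0) = 1/(1 + 0) = 1/1 = 1)
-98 + f*M = -98 + 90*1 = -98 + 90 = -8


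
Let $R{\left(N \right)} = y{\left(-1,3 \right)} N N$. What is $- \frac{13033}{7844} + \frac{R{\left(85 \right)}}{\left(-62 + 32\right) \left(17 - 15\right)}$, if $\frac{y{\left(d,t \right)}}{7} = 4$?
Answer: $- \frac{79381159}{23532} \approx -3373.3$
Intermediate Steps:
$y{\left(d,t \right)} = 28$ ($y{\left(d,t \right)} = 7 \cdot 4 = 28$)
$R{\left(N \right)} = 28 N^{2}$ ($R{\left(N \right)} = 28 N N = 28 N^{2}$)
$- \frac{13033}{7844} + \frac{R{\left(85 \right)}}{\left(-62 + 32\right) \left(17 - 15\right)} = - \frac{13033}{7844} + \frac{28 \cdot 85^{2}}{\left(-62 + 32\right) \left(17 - 15\right)} = \left(-13033\right) \frac{1}{7844} + \frac{28 \cdot 7225}{\left(-30\right) \left(17 - 15\right)} = - \frac{13033}{7844} + \frac{202300}{\left(-30\right) 2} = - \frac{13033}{7844} + \frac{202300}{-60} = - \frac{13033}{7844} + 202300 \left(- \frac{1}{60}\right) = - \frac{13033}{7844} - \frac{10115}{3} = - \frac{79381159}{23532}$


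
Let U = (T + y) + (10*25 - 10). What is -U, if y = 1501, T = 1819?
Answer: -3560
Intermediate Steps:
U = 3560 (U = (1819 + 1501) + (10*25 - 10) = 3320 + (250 - 10) = 3320 + 240 = 3560)
-U = -1*3560 = -3560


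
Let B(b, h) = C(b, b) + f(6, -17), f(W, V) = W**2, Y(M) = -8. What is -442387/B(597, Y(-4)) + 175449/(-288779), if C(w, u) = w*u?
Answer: -190289994278/102933830655 ≈ -1.8487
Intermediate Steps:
C(w, u) = u*w
B(b, h) = 36 + b**2 (B(b, h) = b*b + 6**2 = b**2 + 36 = 36 + b**2)
-442387/B(597, Y(-4)) + 175449/(-288779) = -442387/(36 + 597**2) + 175449/(-288779) = -442387/(36 + 356409) + 175449*(-1/288779) = -442387/356445 - 175449/288779 = -190289994278/102933830655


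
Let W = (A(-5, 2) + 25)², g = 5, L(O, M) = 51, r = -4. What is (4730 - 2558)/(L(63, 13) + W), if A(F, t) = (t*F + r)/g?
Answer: 4525/1133 ≈ 3.9938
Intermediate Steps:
A(F, t) = -⅘ + F*t/5 (A(F, t) = (t*F - 4)/5 = (F*t - 4)*(⅕) = (-4 + F*t)*(⅕) = -⅘ + F*t/5)
W = 12321/25 (W = ((-⅘ + (⅕)*(-5)*2) + 25)² = ((-⅘ - 2) + 25)² = (-14/5 + 25)² = (111/5)² = 12321/25 ≈ 492.84)
(4730 - 2558)/(L(63, 13) + W) = (4730 - 2558)/(51 + 12321/25) = 2172/(13596/25) = 2172*(25/13596) = 4525/1133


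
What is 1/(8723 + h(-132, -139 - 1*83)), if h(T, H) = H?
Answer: 1/8501 ≈ 0.00011763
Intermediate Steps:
1/(8723 + h(-132, -139 - 1*83)) = 1/(8723 + (-139 - 1*83)) = 1/(8723 + (-139 - 83)) = 1/(8723 - 222) = 1/8501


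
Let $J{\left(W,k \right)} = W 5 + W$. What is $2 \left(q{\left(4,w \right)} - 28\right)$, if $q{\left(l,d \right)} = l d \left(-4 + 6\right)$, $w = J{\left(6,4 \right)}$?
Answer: $520$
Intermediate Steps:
$J{\left(W,k \right)} = 6 W$ ($J{\left(W,k \right)} = 5 W + W = 6 W$)
$w = 36$ ($w = 6 \cdot 6 = 36$)
$q{\left(l,d \right)} = 2 d l$ ($q{\left(l,d \right)} = d l 2 = 2 d l$)
$2 \left(q{\left(4,w \right)} - 28\right) = 2 \left(2 \cdot 36 \cdot 4 - 28\right) = 2 \left(288 - 28\right) = 2 \cdot 260 = 520$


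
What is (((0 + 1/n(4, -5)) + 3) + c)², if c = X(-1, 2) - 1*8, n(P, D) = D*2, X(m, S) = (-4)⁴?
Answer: 6295081/100 ≈ 62951.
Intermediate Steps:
X(m, S) = 256
n(P, D) = 2*D
c = 248 (c = 256 - 1*8 = 256 - 8 = 248)
(((0 + 1/n(4, -5)) + 3) + c)² = (((0 + 1/(2*(-5))) + 3) + 248)² = (((0 + 1/(-10)) + 3) + 248)² = (((0 - ⅒) + 3) + 248)² = ((-⅒ + 3) + 248)² = (29/10 + 248)² = (2509/10)² = 6295081/100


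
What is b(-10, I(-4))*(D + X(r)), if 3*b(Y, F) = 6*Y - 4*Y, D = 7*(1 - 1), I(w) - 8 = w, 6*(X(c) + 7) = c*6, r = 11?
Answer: -80/3 ≈ -26.667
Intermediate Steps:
X(c) = -7 + c (X(c) = -7 + (c*6)/6 = -7 + (6*c)/6 = -7 + c)
I(w) = 8 + w
D = 0 (D = 7*0 = 0)
b(Y, F) = 2*Y/3 (b(Y, F) = (6*Y - 4*Y)/3 = (2*Y)/3 = 2*Y/3)
b(-10, I(-4))*(D + X(r)) = ((2/3)*(-10))*(0 + (-7 + 11)) = -20*(0 + 4)/3 = -20/3*4 = -80/3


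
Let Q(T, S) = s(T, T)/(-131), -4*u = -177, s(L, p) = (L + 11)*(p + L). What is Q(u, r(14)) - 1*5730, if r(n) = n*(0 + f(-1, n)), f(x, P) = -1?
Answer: -6044157/1048 ≈ -5767.3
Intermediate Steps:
s(L, p) = (11 + L)*(L + p)
u = 177/4 (u = -¼*(-177) = 177/4 ≈ 44.250)
r(n) = -n (r(n) = n*(0 - 1) = n*(-1) = -n)
Q(T, S) = -22*T/131 - 2*T²/131 (Q(T, S) = (T² + 11*T + 11*T + T*T)/(-131) = (T² + 11*T + 11*T + T²)*(-1/131) = (2*T² + 22*T)*(-1/131) = -22*T/131 - 2*T²/131)
Q(u, r(14)) - 1*5730 = (2/131)*(177/4)*(-11 - 1*177/4) - 1*5730 = (2/131)*(177/4)*(-11 - 177/4) - 5730 = (2/131)*(177/4)*(-221/4) - 5730 = -39117/1048 - 5730 = -6044157/1048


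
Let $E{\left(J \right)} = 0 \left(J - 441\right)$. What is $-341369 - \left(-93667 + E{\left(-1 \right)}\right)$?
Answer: $-247702$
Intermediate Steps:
$E{\left(J \right)} = 0$ ($E{\left(J \right)} = 0 \left(-441 + J\right) = 0$)
$-341369 - \left(-93667 + E{\left(-1 \right)}\right) = -341369 - \left(-93667 + 0\right) = -341369 - -93667 = -341369 + 93667 = -247702$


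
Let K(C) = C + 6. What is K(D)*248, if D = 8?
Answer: 3472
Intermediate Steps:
K(C) = 6 + C
K(D)*248 = (6 + 8)*248 = 14*248 = 3472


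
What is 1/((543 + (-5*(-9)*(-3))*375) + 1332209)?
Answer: 1/1282127 ≈ 7.7995e-7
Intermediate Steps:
1/((543 + (-5*(-9)*(-3))*375) + 1332209) = 1/((543 + (45*(-3))*375) + 1332209) = 1/((543 - 135*375) + 1332209) = 1/((543 - 50625) + 1332209) = 1/(-50082 + 1332209) = 1/1282127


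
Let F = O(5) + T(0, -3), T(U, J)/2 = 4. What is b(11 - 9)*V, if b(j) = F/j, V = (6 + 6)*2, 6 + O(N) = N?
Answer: 84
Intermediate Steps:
T(U, J) = 8 (T(U, J) = 2*4 = 8)
O(N) = -6 + N
V = 24 (V = 12*2 = 24)
F = 7 (F = (-6 + 5) + 8 = -1 + 8 = 7)
b(j) = 7/j
b(11 - 9)*V = (7/(11 - 9))*24 = (7/2)*24 = 84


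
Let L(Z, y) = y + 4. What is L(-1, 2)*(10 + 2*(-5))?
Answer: 0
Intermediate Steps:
L(Z, y) = 4 + y
L(-1, 2)*(10 + 2*(-5)) = (4 + 2)*(10 + 2*(-5)) = 6*(10 - 10) = 6*0 = 0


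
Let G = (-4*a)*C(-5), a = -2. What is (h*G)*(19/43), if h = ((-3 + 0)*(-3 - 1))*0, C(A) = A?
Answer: 0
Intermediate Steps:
h = 0 (h = -3*(-4)*0 = 12*0 = 0)
G = -40 (G = -4*(-2)*(-5) = 8*(-5) = -40)
(h*G)*(19/43) = (0*(-40))*(19/43) = 0*(19*(1/43)) = 0*(19/43) = 0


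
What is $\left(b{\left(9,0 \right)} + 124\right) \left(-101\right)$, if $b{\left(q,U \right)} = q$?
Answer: $-13433$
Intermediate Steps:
$\left(b{\left(9,0 \right)} + 124\right) \left(-101\right) = \left(9 + 124\right) \left(-101\right) = 133 \left(-101\right) = -13433$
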